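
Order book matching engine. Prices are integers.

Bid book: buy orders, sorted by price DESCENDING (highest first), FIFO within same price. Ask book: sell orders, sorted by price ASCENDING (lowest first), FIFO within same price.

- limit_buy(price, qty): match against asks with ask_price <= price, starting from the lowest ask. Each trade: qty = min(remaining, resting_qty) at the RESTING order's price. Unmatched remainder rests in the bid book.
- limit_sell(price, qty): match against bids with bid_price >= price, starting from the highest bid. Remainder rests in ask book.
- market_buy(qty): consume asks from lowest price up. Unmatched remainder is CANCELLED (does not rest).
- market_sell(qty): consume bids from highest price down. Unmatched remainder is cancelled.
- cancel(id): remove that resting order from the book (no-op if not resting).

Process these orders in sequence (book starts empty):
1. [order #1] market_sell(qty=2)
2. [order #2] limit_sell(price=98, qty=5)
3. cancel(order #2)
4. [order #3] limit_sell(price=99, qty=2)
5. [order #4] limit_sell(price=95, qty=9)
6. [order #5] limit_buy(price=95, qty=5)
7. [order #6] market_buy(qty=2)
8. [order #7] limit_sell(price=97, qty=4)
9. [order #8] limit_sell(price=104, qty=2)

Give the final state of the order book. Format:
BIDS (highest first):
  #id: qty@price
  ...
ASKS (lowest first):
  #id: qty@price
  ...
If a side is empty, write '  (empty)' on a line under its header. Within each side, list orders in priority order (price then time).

After op 1 [order #1] market_sell(qty=2): fills=none; bids=[-] asks=[-]
After op 2 [order #2] limit_sell(price=98, qty=5): fills=none; bids=[-] asks=[#2:5@98]
After op 3 cancel(order #2): fills=none; bids=[-] asks=[-]
After op 4 [order #3] limit_sell(price=99, qty=2): fills=none; bids=[-] asks=[#3:2@99]
After op 5 [order #4] limit_sell(price=95, qty=9): fills=none; bids=[-] asks=[#4:9@95 #3:2@99]
After op 6 [order #5] limit_buy(price=95, qty=5): fills=#5x#4:5@95; bids=[-] asks=[#4:4@95 #3:2@99]
After op 7 [order #6] market_buy(qty=2): fills=#6x#4:2@95; bids=[-] asks=[#4:2@95 #3:2@99]
After op 8 [order #7] limit_sell(price=97, qty=4): fills=none; bids=[-] asks=[#4:2@95 #7:4@97 #3:2@99]
After op 9 [order #8] limit_sell(price=104, qty=2): fills=none; bids=[-] asks=[#4:2@95 #7:4@97 #3:2@99 #8:2@104]

Answer: BIDS (highest first):
  (empty)
ASKS (lowest first):
  #4: 2@95
  #7: 4@97
  #3: 2@99
  #8: 2@104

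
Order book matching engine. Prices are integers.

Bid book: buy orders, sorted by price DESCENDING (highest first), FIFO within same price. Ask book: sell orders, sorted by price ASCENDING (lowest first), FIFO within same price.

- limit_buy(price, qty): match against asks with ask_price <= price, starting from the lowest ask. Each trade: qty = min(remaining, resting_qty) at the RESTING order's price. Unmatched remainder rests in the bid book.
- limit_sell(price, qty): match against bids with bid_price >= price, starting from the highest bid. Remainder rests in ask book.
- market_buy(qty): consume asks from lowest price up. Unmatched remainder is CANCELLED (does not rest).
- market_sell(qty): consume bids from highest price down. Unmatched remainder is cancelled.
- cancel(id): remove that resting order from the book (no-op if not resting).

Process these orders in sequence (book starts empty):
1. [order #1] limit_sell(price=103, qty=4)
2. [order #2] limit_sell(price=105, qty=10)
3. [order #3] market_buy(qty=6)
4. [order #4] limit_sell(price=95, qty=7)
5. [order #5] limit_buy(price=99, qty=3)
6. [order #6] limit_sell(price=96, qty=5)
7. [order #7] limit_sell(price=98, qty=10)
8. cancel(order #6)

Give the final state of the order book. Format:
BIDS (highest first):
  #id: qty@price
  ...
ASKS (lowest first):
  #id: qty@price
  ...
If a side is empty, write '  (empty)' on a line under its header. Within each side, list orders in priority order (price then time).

Answer: BIDS (highest first):
  (empty)
ASKS (lowest first):
  #4: 4@95
  #7: 10@98
  #2: 8@105

Derivation:
After op 1 [order #1] limit_sell(price=103, qty=4): fills=none; bids=[-] asks=[#1:4@103]
After op 2 [order #2] limit_sell(price=105, qty=10): fills=none; bids=[-] asks=[#1:4@103 #2:10@105]
After op 3 [order #3] market_buy(qty=6): fills=#3x#1:4@103 #3x#2:2@105; bids=[-] asks=[#2:8@105]
After op 4 [order #4] limit_sell(price=95, qty=7): fills=none; bids=[-] asks=[#4:7@95 #2:8@105]
After op 5 [order #5] limit_buy(price=99, qty=3): fills=#5x#4:3@95; bids=[-] asks=[#4:4@95 #2:8@105]
After op 6 [order #6] limit_sell(price=96, qty=5): fills=none; bids=[-] asks=[#4:4@95 #6:5@96 #2:8@105]
After op 7 [order #7] limit_sell(price=98, qty=10): fills=none; bids=[-] asks=[#4:4@95 #6:5@96 #7:10@98 #2:8@105]
After op 8 cancel(order #6): fills=none; bids=[-] asks=[#4:4@95 #7:10@98 #2:8@105]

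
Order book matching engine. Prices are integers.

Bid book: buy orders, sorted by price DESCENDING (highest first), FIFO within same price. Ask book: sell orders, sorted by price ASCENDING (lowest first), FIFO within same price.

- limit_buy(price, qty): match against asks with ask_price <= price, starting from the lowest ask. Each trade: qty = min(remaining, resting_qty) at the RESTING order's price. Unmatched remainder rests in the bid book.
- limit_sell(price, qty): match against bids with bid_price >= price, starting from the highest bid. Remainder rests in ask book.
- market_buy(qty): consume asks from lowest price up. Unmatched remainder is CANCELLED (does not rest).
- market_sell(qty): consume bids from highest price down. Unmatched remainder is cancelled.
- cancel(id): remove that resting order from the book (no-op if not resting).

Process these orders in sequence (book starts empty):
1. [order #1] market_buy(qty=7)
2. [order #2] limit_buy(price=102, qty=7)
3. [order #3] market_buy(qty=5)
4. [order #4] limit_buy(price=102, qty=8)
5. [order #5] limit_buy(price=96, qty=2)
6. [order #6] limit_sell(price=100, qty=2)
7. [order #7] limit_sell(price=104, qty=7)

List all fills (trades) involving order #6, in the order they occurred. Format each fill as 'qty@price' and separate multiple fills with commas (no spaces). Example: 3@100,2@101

After op 1 [order #1] market_buy(qty=7): fills=none; bids=[-] asks=[-]
After op 2 [order #2] limit_buy(price=102, qty=7): fills=none; bids=[#2:7@102] asks=[-]
After op 3 [order #3] market_buy(qty=5): fills=none; bids=[#2:7@102] asks=[-]
After op 4 [order #4] limit_buy(price=102, qty=8): fills=none; bids=[#2:7@102 #4:8@102] asks=[-]
After op 5 [order #5] limit_buy(price=96, qty=2): fills=none; bids=[#2:7@102 #4:8@102 #5:2@96] asks=[-]
After op 6 [order #6] limit_sell(price=100, qty=2): fills=#2x#6:2@102; bids=[#2:5@102 #4:8@102 #5:2@96] asks=[-]
After op 7 [order #7] limit_sell(price=104, qty=7): fills=none; bids=[#2:5@102 #4:8@102 #5:2@96] asks=[#7:7@104]

Answer: 2@102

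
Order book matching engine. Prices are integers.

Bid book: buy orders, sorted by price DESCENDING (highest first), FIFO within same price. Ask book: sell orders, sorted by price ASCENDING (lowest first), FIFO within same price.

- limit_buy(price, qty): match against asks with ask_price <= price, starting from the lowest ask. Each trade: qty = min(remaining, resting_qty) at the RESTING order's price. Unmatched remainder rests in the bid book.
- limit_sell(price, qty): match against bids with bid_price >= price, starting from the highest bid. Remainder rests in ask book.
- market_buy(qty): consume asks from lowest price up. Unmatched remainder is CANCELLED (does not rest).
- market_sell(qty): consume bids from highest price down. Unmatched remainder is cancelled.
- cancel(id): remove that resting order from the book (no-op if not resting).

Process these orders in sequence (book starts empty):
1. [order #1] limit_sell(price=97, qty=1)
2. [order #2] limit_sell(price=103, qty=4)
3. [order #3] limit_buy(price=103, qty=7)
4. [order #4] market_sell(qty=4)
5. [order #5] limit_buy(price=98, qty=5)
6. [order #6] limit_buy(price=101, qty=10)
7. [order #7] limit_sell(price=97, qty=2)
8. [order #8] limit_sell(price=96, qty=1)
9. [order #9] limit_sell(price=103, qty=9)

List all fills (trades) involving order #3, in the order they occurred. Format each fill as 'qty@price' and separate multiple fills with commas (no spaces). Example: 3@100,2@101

Answer: 1@97,4@103,2@103

Derivation:
After op 1 [order #1] limit_sell(price=97, qty=1): fills=none; bids=[-] asks=[#1:1@97]
After op 2 [order #2] limit_sell(price=103, qty=4): fills=none; bids=[-] asks=[#1:1@97 #2:4@103]
After op 3 [order #3] limit_buy(price=103, qty=7): fills=#3x#1:1@97 #3x#2:4@103; bids=[#3:2@103] asks=[-]
After op 4 [order #4] market_sell(qty=4): fills=#3x#4:2@103; bids=[-] asks=[-]
After op 5 [order #5] limit_buy(price=98, qty=5): fills=none; bids=[#5:5@98] asks=[-]
After op 6 [order #6] limit_buy(price=101, qty=10): fills=none; bids=[#6:10@101 #5:5@98] asks=[-]
After op 7 [order #7] limit_sell(price=97, qty=2): fills=#6x#7:2@101; bids=[#6:8@101 #5:5@98] asks=[-]
After op 8 [order #8] limit_sell(price=96, qty=1): fills=#6x#8:1@101; bids=[#6:7@101 #5:5@98] asks=[-]
After op 9 [order #9] limit_sell(price=103, qty=9): fills=none; bids=[#6:7@101 #5:5@98] asks=[#9:9@103]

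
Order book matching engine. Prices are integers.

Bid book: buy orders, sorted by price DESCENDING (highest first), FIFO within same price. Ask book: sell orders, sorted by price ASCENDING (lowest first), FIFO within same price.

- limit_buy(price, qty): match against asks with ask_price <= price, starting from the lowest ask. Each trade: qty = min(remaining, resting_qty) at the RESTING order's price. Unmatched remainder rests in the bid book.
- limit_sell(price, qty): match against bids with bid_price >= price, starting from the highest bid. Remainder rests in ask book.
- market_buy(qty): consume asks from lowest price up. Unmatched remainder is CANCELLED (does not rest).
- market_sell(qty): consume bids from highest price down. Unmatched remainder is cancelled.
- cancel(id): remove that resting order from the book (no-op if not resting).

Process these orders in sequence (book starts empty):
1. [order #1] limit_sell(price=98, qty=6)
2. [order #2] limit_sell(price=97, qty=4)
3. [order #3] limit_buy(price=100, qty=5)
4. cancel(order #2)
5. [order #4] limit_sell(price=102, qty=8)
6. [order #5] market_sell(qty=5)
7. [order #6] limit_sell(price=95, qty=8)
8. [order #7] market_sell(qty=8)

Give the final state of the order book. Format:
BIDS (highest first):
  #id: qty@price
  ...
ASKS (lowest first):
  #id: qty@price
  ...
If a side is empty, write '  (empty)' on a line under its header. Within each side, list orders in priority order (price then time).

Answer: BIDS (highest first):
  (empty)
ASKS (lowest first):
  #6: 8@95
  #1: 5@98
  #4: 8@102

Derivation:
After op 1 [order #1] limit_sell(price=98, qty=6): fills=none; bids=[-] asks=[#1:6@98]
After op 2 [order #2] limit_sell(price=97, qty=4): fills=none; bids=[-] asks=[#2:4@97 #1:6@98]
After op 3 [order #3] limit_buy(price=100, qty=5): fills=#3x#2:4@97 #3x#1:1@98; bids=[-] asks=[#1:5@98]
After op 4 cancel(order #2): fills=none; bids=[-] asks=[#1:5@98]
After op 5 [order #4] limit_sell(price=102, qty=8): fills=none; bids=[-] asks=[#1:5@98 #4:8@102]
After op 6 [order #5] market_sell(qty=5): fills=none; bids=[-] asks=[#1:5@98 #4:8@102]
After op 7 [order #6] limit_sell(price=95, qty=8): fills=none; bids=[-] asks=[#6:8@95 #1:5@98 #4:8@102]
After op 8 [order #7] market_sell(qty=8): fills=none; bids=[-] asks=[#6:8@95 #1:5@98 #4:8@102]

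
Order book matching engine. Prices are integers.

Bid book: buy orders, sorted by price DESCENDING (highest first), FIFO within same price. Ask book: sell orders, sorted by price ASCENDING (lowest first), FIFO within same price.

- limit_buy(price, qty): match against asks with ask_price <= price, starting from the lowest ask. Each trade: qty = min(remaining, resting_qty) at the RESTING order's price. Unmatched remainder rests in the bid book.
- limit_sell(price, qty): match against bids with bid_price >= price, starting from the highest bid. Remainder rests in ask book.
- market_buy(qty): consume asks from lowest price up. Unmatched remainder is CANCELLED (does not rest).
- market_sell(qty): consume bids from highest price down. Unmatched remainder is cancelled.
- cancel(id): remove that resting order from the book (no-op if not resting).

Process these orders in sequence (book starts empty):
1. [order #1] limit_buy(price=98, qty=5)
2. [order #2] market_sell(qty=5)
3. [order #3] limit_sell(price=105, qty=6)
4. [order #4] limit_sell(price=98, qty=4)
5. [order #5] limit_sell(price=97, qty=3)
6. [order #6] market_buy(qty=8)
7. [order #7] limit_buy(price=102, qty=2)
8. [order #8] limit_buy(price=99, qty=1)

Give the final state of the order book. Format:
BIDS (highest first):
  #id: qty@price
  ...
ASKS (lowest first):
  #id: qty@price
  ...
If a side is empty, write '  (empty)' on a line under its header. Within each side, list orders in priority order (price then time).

Answer: BIDS (highest first):
  #7: 2@102
  #8: 1@99
ASKS (lowest first):
  #3: 5@105

Derivation:
After op 1 [order #1] limit_buy(price=98, qty=5): fills=none; bids=[#1:5@98] asks=[-]
After op 2 [order #2] market_sell(qty=5): fills=#1x#2:5@98; bids=[-] asks=[-]
After op 3 [order #3] limit_sell(price=105, qty=6): fills=none; bids=[-] asks=[#3:6@105]
After op 4 [order #4] limit_sell(price=98, qty=4): fills=none; bids=[-] asks=[#4:4@98 #3:6@105]
After op 5 [order #5] limit_sell(price=97, qty=3): fills=none; bids=[-] asks=[#5:3@97 #4:4@98 #3:6@105]
After op 6 [order #6] market_buy(qty=8): fills=#6x#5:3@97 #6x#4:4@98 #6x#3:1@105; bids=[-] asks=[#3:5@105]
After op 7 [order #7] limit_buy(price=102, qty=2): fills=none; bids=[#7:2@102] asks=[#3:5@105]
After op 8 [order #8] limit_buy(price=99, qty=1): fills=none; bids=[#7:2@102 #8:1@99] asks=[#3:5@105]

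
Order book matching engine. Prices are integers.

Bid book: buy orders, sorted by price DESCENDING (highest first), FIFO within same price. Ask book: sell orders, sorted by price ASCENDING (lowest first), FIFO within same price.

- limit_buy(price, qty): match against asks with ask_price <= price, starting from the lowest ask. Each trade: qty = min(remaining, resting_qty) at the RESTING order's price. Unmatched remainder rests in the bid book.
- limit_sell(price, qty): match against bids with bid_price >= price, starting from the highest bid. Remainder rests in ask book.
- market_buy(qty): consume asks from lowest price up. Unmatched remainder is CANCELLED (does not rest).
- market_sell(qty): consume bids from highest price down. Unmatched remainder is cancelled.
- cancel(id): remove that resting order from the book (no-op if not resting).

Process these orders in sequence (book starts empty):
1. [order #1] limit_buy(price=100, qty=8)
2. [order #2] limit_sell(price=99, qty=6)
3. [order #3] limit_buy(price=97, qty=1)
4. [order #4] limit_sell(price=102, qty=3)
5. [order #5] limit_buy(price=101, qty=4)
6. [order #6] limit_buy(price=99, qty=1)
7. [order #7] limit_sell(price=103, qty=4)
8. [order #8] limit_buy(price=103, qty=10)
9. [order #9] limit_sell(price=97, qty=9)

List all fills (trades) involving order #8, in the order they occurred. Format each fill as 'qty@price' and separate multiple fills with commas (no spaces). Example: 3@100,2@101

After op 1 [order #1] limit_buy(price=100, qty=8): fills=none; bids=[#1:8@100] asks=[-]
After op 2 [order #2] limit_sell(price=99, qty=6): fills=#1x#2:6@100; bids=[#1:2@100] asks=[-]
After op 3 [order #3] limit_buy(price=97, qty=1): fills=none; bids=[#1:2@100 #3:1@97] asks=[-]
After op 4 [order #4] limit_sell(price=102, qty=3): fills=none; bids=[#1:2@100 #3:1@97] asks=[#4:3@102]
After op 5 [order #5] limit_buy(price=101, qty=4): fills=none; bids=[#5:4@101 #1:2@100 #3:1@97] asks=[#4:3@102]
After op 6 [order #6] limit_buy(price=99, qty=1): fills=none; bids=[#5:4@101 #1:2@100 #6:1@99 #3:1@97] asks=[#4:3@102]
After op 7 [order #7] limit_sell(price=103, qty=4): fills=none; bids=[#5:4@101 #1:2@100 #6:1@99 #3:1@97] asks=[#4:3@102 #7:4@103]
After op 8 [order #8] limit_buy(price=103, qty=10): fills=#8x#4:3@102 #8x#7:4@103; bids=[#8:3@103 #5:4@101 #1:2@100 #6:1@99 #3:1@97] asks=[-]
After op 9 [order #9] limit_sell(price=97, qty=9): fills=#8x#9:3@103 #5x#9:4@101 #1x#9:2@100; bids=[#6:1@99 #3:1@97] asks=[-]

Answer: 3@102,4@103,3@103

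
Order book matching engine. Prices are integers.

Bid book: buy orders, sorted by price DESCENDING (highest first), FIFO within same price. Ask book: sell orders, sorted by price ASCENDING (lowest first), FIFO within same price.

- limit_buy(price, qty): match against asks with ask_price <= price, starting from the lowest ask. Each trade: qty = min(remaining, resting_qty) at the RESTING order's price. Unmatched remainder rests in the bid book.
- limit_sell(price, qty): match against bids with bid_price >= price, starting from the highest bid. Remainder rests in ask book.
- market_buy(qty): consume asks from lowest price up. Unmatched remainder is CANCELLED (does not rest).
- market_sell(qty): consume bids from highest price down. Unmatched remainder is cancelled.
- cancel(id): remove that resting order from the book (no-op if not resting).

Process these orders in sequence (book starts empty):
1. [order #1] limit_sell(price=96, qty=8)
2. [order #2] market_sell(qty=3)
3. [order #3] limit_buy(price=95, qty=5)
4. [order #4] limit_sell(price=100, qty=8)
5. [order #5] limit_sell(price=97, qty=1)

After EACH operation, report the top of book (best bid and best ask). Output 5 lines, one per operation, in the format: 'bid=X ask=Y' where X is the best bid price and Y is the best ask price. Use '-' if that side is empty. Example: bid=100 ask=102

Answer: bid=- ask=96
bid=- ask=96
bid=95 ask=96
bid=95 ask=96
bid=95 ask=96

Derivation:
After op 1 [order #1] limit_sell(price=96, qty=8): fills=none; bids=[-] asks=[#1:8@96]
After op 2 [order #2] market_sell(qty=3): fills=none; bids=[-] asks=[#1:8@96]
After op 3 [order #3] limit_buy(price=95, qty=5): fills=none; bids=[#3:5@95] asks=[#1:8@96]
After op 4 [order #4] limit_sell(price=100, qty=8): fills=none; bids=[#3:5@95] asks=[#1:8@96 #4:8@100]
After op 5 [order #5] limit_sell(price=97, qty=1): fills=none; bids=[#3:5@95] asks=[#1:8@96 #5:1@97 #4:8@100]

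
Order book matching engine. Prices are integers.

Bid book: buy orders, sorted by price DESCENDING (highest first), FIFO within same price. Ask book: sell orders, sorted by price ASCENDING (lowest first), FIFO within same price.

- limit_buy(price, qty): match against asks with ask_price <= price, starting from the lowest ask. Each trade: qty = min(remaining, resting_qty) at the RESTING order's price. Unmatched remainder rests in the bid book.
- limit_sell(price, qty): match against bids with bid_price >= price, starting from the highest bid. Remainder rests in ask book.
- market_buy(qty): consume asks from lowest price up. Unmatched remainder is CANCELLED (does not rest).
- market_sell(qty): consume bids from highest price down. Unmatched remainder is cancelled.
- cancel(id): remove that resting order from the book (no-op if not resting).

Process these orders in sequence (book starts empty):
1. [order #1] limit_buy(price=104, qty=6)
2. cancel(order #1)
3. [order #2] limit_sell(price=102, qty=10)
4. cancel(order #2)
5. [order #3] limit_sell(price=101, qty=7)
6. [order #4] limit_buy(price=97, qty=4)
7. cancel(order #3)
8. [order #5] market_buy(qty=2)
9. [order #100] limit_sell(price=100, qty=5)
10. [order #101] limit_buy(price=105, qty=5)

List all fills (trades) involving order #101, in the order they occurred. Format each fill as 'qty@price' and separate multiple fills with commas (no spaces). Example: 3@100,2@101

Answer: 5@100

Derivation:
After op 1 [order #1] limit_buy(price=104, qty=6): fills=none; bids=[#1:6@104] asks=[-]
After op 2 cancel(order #1): fills=none; bids=[-] asks=[-]
After op 3 [order #2] limit_sell(price=102, qty=10): fills=none; bids=[-] asks=[#2:10@102]
After op 4 cancel(order #2): fills=none; bids=[-] asks=[-]
After op 5 [order #3] limit_sell(price=101, qty=7): fills=none; bids=[-] asks=[#3:7@101]
After op 6 [order #4] limit_buy(price=97, qty=4): fills=none; bids=[#4:4@97] asks=[#3:7@101]
After op 7 cancel(order #3): fills=none; bids=[#4:4@97] asks=[-]
After op 8 [order #5] market_buy(qty=2): fills=none; bids=[#4:4@97] asks=[-]
After op 9 [order #100] limit_sell(price=100, qty=5): fills=none; bids=[#4:4@97] asks=[#100:5@100]
After op 10 [order #101] limit_buy(price=105, qty=5): fills=#101x#100:5@100; bids=[#4:4@97] asks=[-]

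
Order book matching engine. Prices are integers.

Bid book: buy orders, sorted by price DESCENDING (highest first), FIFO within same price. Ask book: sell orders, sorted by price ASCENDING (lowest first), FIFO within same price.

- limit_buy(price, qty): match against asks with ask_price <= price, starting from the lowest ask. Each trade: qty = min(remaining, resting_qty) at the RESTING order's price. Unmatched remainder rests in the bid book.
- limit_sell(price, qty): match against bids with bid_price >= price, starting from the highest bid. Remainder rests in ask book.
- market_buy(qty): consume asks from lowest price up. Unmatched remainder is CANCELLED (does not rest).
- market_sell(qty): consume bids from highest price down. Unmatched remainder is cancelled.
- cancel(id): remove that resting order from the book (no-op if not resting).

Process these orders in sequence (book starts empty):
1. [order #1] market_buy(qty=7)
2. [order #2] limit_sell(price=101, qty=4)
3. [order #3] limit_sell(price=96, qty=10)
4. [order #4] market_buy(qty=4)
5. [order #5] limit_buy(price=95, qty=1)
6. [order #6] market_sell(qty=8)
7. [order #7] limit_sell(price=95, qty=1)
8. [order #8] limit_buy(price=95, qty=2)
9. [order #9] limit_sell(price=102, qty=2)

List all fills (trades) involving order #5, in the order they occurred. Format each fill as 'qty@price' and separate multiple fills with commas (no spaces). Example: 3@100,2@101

Answer: 1@95

Derivation:
After op 1 [order #1] market_buy(qty=7): fills=none; bids=[-] asks=[-]
After op 2 [order #2] limit_sell(price=101, qty=4): fills=none; bids=[-] asks=[#2:4@101]
After op 3 [order #3] limit_sell(price=96, qty=10): fills=none; bids=[-] asks=[#3:10@96 #2:4@101]
After op 4 [order #4] market_buy(qty=4): fills=#4x#3:4@96; bids=[-] asks=[#3:6@96 #2:4@101]
After op 5 [order #5] limit_buy(price=95, qty=1): fills=none; bids=[#5:1@95] asks=[#3:6@96 #2:4@101]
After op 6 [order #6] market_sell(qty=8): fills=#5x#6:1@95; bids=[-] asks=[#3:6@96 #2:4@101]
After op 7 [order #7] limit_sell(price=95, qty=1): fills=none; bids=[-] asks=[#7:1@95 #3:6@96 #2:4@101]
After op 8 [order #8] limit_buy(price=95, qty=2): fills=#8x#7:1@95; bids=[#8:1@95] asks=[#3:6@96 #2:4@101]
After op 9 [order #9] limit_sell(price=102, qty=2): fills=none; bids=[#8:1@95] asks=[#3:6@96 #2:4@101 #9:2@102]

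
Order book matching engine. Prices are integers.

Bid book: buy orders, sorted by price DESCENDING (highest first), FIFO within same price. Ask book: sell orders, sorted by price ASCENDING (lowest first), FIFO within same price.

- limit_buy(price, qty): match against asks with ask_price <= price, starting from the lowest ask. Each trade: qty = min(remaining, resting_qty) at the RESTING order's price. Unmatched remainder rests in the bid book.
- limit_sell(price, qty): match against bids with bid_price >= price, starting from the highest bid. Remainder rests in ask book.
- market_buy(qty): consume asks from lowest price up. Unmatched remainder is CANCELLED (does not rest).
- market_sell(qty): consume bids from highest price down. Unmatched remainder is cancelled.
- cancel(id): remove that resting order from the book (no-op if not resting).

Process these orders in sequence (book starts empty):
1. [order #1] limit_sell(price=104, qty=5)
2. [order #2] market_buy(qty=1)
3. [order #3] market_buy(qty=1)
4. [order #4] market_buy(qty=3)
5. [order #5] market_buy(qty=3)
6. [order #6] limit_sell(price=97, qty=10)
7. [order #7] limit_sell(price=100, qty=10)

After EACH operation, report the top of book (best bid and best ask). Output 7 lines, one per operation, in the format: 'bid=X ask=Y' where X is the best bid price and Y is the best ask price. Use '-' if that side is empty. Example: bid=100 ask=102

Answer: bid=- ask=104
bid=- ask=104
bid=- ask=104
bid=- ask=-
bid=- ask=-
bid=- ask=97
bid=- ask=97

Derivation:
After op 1 [order #1] limit_sell(price=104, qty=5): fills=none; bids=[-] asks=[#1:5@104]
After op 2 [order #2] market_buy(qty=1): fills=#2x#1:1@104; bids=[-] asks=[#1:4@104]
After op 3 [order #3] market_buy(qty=1): fills=#3x#1:1@104; bids=[-] asks=[#1:3@104]
After op 4 [order #4] market_buy(qty=3): fills=#4x#1:3@104; bids=[-] asks=[-]
After op 5 [order #5] market_buy(qty=3): fills=none; bids=[-] asks=[-]
After op 6 [order #6] limit_sell(price=97, qty=10): fills=none; bids=[-] asks=[#6:10@97]
After op 7 [order #7] limit_sell(price=100, qty=10): fills=none; bids=[-] asks=[#6:10@97 #7:10@100]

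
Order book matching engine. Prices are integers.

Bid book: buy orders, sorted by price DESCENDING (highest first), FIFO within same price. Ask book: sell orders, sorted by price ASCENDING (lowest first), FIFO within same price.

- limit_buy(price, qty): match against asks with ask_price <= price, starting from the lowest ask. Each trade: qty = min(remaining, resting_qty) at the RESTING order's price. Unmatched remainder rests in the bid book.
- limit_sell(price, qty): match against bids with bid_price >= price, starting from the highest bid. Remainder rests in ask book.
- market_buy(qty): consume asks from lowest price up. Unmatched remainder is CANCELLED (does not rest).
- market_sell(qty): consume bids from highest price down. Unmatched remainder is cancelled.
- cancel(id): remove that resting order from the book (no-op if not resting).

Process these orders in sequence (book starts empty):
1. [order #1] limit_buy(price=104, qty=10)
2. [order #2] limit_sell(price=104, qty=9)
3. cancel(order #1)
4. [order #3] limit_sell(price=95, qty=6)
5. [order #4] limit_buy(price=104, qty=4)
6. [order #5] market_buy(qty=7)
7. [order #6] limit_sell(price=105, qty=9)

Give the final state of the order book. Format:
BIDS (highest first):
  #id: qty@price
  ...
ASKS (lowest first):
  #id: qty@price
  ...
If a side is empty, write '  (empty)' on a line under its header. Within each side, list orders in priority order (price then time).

After op 1 [order #1] limit_buy(price=104, qty=10): fills=none; bids=[#1:10@104] asks=[-]
After op 2 [order #2] limit_sell(price=104, qty=9): fills=#1x#2:9@104; bids=[#1:1@104] asks=[-]
After op 3 cancel(order #1): fills=none; bids=[-] asks=[-]
After op 4 [order #3] limit_sell(price=95, qty=6): fills=none; bids=[-] asks=[#3:6@95]
After op 5 [order #4] limit_buy(price=104, qty=4): fills=#4x#3:4@95; bids=[-] asks=[#3:2@95]
After op 6 [order #5] market_buy(qty=7): fills=#5x#3:2@95; bids=[-] asks=[-]
After op 7 [order #6] limit_sell(price=105, qty=9): fills=none; bids=[-] asks=[#6:9@105]

Answer: BIDS (highest first):
  (empty)
ASKS (lowest first):
  #6: 9@105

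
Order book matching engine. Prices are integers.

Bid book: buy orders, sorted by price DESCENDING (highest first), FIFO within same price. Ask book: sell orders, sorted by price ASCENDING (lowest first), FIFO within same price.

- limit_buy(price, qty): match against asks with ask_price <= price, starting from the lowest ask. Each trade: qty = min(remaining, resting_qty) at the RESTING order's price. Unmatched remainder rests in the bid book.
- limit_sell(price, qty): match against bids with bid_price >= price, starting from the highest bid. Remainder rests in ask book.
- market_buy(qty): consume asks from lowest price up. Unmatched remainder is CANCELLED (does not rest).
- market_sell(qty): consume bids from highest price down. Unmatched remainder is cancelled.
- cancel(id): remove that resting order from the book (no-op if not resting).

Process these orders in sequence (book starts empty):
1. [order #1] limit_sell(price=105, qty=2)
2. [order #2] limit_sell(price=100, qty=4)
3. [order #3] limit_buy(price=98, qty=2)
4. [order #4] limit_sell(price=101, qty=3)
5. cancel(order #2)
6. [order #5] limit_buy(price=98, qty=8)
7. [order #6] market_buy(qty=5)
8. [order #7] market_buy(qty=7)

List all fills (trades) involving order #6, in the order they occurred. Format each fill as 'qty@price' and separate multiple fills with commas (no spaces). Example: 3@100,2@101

Answer: 3@101,2@105

Derivation:
After op 1 [order #1] limit_sell(price=105, qty=2): fills=none; bids=[-] asks=[#1:2@105]
After op 2 [order #2] limit_sell(price=100, qty=4): fills=none; bids=[-] asks=[#2:4@100 #1:2@105]
After op 3 [order #3] limit_buy(price=98, qty=2): fills=none; bids=[#3:2@98] asks=[#2:4@100 #1:2@105]
After op 4 [order #4] limit_sell(price=101, qty=3): fills=none; bids=[#3:2@98] asks=[#2:4@100 #4:3@101 #1:2@105]
After op 5 cancel(order #2): fills=none; bids=[#3:2@98] asks=[#4:3@101 #1:2@105]
After op 6 [order #5] limit_buy(price=98, qty=8): fills=none; bids=[#3:2@98 #5:8@98] asks=[#4:3@101 #1:2@105]
After op 7 [order #6] market_buy(qty=5): fills=#6x#4:3@101 #6x#1:2@105; bids=[#3:2@98 #5:8@98] asks=[-]
After op 8 [order #7] market_buy(qty=7): fills=none; bids=[#3:2@98 #5:8@98] asks=[-]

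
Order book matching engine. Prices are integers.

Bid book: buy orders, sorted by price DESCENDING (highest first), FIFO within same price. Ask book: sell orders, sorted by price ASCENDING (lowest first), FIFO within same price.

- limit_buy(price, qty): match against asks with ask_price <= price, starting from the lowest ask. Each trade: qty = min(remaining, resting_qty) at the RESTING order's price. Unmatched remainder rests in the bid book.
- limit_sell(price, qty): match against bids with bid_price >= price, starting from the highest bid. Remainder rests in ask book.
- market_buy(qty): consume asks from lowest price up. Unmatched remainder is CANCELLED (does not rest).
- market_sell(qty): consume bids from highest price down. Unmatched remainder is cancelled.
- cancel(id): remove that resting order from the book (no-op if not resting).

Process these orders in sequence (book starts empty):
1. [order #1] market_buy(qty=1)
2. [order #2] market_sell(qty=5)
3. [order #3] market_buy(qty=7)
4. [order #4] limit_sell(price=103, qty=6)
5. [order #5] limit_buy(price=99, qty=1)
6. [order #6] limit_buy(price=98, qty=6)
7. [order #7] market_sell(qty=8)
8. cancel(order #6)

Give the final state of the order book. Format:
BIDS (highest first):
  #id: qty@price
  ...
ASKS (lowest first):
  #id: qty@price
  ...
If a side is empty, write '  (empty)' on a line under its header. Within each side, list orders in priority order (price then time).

After op 1 [order #1] market_buy(qty=1): fills=none; bids=[-] asks=[-]
After op 2 [order #2] market_sell(qty=5): fills=none; bids=[-] asks=[-]
After op 3 [order #3] market_buy(qty=7): fills=none; bids=[-] asks=[-]
After op 4 [order #4] limit_sell(price=103, qty=6): fills=none; bids=[-] asks=[#4:6@103]
After op 5 [order #5] limit_buy(price=99, qty=1): fills=none; bids=[#5:1@99] asks=[#4:6@103]
After op 6 [order #6] limit_buy(price=98, qty=6): fills=none; bids=[#5:1@99 #6:6@98] asks=[#4:6@103]
After op 7 [order #7] market_sell(qty=8): fills=#5x#7:1@99 #6x#7:6@98; bids=[-] asks=[#4:6@103]
After op 8 cancel(order #6): fills=none; bids=[-] asks=[#4:6@103]

Answer: BIDS (highest first):
  (empty)
ASKS (lowest first):
  #4: 6@103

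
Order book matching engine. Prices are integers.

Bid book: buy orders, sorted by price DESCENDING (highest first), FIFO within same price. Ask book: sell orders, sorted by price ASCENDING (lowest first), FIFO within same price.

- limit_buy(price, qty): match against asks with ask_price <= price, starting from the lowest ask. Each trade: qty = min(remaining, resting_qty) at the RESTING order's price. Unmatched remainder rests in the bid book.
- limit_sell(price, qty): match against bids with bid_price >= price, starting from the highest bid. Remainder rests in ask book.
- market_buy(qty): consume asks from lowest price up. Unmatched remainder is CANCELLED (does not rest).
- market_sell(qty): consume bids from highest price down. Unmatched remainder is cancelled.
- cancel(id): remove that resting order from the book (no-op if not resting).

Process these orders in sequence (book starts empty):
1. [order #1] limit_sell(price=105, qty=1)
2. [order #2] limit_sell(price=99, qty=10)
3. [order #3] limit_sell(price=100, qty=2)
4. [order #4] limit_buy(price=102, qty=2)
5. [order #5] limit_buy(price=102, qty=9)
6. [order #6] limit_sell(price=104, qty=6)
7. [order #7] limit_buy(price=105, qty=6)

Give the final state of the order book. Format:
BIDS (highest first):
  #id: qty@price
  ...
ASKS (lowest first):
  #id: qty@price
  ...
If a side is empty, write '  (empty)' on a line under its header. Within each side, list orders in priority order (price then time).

After op 1 [order #1] limit_sell(price=105, qty=1): fills=none; bids=[-] asks=[#1:1@105]
After op 2 [order #2] limit_sell(price=99, qty=10): fills=none; bids=[-] asks=[#2:10@99 #1:1@105]
After op 3 [order #3] limit_sell(price=100, qty=2): fills=none; bids=[-] asks=[#2:10@99 #3:2@100 #1:1@105]
After op 4 [order #4] limit_buy(price=102, qty=2): fills=#4x#2:2@99; bids=[-] asks=[#2:8@99 #3:2@100 #1:1@105]
After op 5 [order #5] limit_buy(price=102, qty=9): fills=#5x#2:8@99 #5x#3:1@100; bids=[-] asks=[#3:1@100 #1:1@105]
After op 6 [order #6] limit_sell(price=104, qty=6): fills=none; bids=[-] asks=[#3:1@100 #6:6@104 #1:1@105]
After op 7 [order #7] limit_buy(price=105, qty=6): fills=#7x#3:1@100 #7x#6:5@104; bids=[-] asks=[#6:1@104 #1:1@105]

Answer: BIDS (highest first):
  (empty)
ASKS (lowest first):
  #6: 1@104
  #1: 1@105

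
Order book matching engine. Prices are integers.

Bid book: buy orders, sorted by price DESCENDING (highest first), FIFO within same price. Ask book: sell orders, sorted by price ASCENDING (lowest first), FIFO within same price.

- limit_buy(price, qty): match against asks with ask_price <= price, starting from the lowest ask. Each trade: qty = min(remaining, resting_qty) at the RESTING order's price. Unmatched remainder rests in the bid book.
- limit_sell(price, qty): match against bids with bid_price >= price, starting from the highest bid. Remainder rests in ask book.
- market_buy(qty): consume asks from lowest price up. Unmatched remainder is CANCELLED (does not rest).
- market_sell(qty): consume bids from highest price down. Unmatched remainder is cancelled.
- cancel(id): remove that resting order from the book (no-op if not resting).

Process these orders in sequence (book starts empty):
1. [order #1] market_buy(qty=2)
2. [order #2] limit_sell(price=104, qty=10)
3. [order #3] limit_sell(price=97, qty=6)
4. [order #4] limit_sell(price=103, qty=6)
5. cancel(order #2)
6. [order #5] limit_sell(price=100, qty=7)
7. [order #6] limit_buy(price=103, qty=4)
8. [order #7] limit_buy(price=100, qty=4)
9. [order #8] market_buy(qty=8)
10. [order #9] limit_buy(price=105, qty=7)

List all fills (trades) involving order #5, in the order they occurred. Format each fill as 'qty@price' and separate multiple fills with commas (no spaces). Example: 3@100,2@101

After op 1 [order #1] market_buy(qty=2): fills=none; bids=[-] asks=[-]
After op 2 [order #2] limit_sell(price=104, qty=10): fills=none; bids=[-] asks=[#2:10@104]
After op 3 [order #3] limit_sell(price=97, qty=6): fills=none; bids=[-] asks=[#3:6@97 #2:10@104]
After op 4 [order #4] limit_sell(price=103, qty=6): fills=none; bids=[-] asks=[#3:6@97 #4:6@103 #2:10@104]
After op 5 cancel(order #2): fills=none; bids=[-] asks=[#3:6@97 #4:6@103]
After op 6 [order #5] limit_sell(price=100, qty=7): fills=none; bids=[-] asks=[#3:6@97 #5:7@100 #4:6@103]
After op 7 [order #6] limit_buy(price=103, qty=4): fills=#6x#3:4@97; bids=[-] asks=[#3:2@97 #5:7@100 #4:6@103]
After op 8 [order #7] limit_buy(price=100, qty=4): fills=#7x#3:2@97 #7x#5:2@100; bids=[-] asks=[#5:5@100 #4:6@103]
After op 9 [order #8] market_buy(qty=8): fills=#8x#5:5@100 #8x#4:3@103; bids=[-] asks=[#4:3@103]
After op 10 [order #9] limit_buy(price=105, qty=7): fills=#9x#4:3@103; bids=[#9:4@105] asks=[-]

Answer: 2@100,5@100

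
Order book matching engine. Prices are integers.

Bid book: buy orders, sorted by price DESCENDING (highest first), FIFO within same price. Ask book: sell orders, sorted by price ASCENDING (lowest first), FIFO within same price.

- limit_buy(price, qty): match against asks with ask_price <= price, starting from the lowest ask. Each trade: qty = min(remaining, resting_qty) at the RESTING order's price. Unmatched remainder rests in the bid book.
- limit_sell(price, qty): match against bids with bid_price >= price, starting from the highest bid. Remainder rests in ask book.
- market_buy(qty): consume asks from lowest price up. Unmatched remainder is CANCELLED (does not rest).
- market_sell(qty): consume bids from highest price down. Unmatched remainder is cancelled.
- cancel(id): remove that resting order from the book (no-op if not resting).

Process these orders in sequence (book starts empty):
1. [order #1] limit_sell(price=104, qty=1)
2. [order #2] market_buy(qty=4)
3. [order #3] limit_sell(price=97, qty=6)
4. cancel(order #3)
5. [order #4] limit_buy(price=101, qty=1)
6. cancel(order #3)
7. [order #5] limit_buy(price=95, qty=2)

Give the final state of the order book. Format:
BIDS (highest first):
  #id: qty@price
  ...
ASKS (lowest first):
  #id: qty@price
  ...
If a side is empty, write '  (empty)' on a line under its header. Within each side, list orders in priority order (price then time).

After op 1 [order #1] limit_sell(price=104, qty=1): fills=none; bids=[-] asks=[#1:1@104]
After op 2 [order #2] market_buy(qty=4): fills=#2x#1:1@104; bids=[-] asks=[-]
After op 3 [order #3] limit_sell(price=97, qty=6): fills=none; bids=[-] asks=[#3:6@97]
After op 4 cancel(order #3): fills=none; bids=[-] asks=[-]
After op 5 [order #4] limit_buy(price=101, qty=1): fills=none; bids=[#4:1@101] asks=[-]
After op 6 cancel(order #3): fills=none; bids=[#4:1@101] asks=[-]
After op 7 [order #5] limit_buy(price=95, qty=2): fills=none; bids=[#4:1@101 #5:2@95] asks=[-]

Answer: BIDS (highest first):
  #4: 1@101
  #5: 2@95
ASKS (lowest first):
  (empty)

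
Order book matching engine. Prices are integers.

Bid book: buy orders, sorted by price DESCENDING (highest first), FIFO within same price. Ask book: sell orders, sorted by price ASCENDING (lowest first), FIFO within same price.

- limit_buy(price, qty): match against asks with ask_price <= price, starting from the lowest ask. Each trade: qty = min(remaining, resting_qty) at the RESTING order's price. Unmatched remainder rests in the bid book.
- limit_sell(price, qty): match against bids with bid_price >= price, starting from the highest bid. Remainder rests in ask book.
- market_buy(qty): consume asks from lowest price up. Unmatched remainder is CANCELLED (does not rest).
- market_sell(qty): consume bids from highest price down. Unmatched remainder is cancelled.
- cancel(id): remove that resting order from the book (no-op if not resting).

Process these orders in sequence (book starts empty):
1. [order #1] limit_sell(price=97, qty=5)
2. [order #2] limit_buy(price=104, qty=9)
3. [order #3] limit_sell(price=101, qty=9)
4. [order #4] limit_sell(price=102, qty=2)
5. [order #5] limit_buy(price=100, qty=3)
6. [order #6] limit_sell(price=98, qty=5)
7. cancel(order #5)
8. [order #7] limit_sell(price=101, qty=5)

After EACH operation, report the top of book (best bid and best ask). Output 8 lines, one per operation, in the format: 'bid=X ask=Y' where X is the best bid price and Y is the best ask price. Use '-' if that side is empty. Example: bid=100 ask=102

Answer: bid=- ask=97
bid=104 ask=-
bid=- ask=101
bid=- ask=101
bid=100 ask=101
bid=- ask=98
bid=- ask=98
bid=- ask=98

Derivation:
After op 1 [order #1] limit_sell(price=97, qty=5): fills=none; bids=[-] asks=[#1:5@97]
After op 2 [order #2] limit_buy(price=104, qty=9): fills=#2x#1:5@97; bids=[#2:4@104] asks=[-]
After op 3 [order #3] limit_sell(price=101, qty=9): fills=#2x#3:4@104; bids=[-] asks=[#3:5@101]
After op 4 [order #4] limit_sell(price=102, qty=2): fills=none; bids=[-] asks=[#3:5@101 #4:2@102]
After op 5 [order #5] limit_buy(price=100, qty=3): fills=none; bids=[#5:3@100] asks=[#3:5@101 #4:2@102]
After op 6 [order #6] limit_sell(price=98, qty=5): fills=#5x#6:3@100; bids=[-] asks=[#6:2@98 #3:5@101 #4:2@102]
After op 7 cancel(order #5): fills=none; bids=[-] asks=[#6:2@98 #3:5@101 #4:2@102]
After op 8 [order #7] limit_sell(price=101, qty=5): fills=none; bids=[-] asks=[#6:2@98 #3:5@101 #7:5@101 #4:2@102]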